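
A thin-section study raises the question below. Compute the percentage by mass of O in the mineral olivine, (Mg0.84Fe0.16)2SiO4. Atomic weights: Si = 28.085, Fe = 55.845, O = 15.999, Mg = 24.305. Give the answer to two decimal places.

Formula mass = 1.68*24.305 + 0.32*55.845 + 1*28.085 + 4*15.999 = 150.784 g/mol, of which 63.996 g is O.
So O makes up 63.996/150.784 = 0.4244 of the mass, i.e. 42.44%.

42.44 weight percent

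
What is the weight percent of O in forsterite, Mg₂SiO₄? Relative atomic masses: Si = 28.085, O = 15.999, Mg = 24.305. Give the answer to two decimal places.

45.49 wt%

Formula mass = 2×24.305 + 1×28.085 + 4×15.999 = 140.691 g/mol, of which 63.996 g is O.
So O makes up 63.996/140.691 = 0.4549 of the mass, i.e. 45.49%.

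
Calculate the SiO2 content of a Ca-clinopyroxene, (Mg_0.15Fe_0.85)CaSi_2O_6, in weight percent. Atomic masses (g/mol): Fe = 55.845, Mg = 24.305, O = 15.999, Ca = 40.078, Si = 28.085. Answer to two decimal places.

Formula mass = 243.356 g/mol.
2 Si → 2.0000 mol SiO2 per formula unit; M(SiO2) = 60.083, so SiO2 mass = 120.166 g.
120.166/243.356 × 100 = 49.38 wt%.

49.38 wt%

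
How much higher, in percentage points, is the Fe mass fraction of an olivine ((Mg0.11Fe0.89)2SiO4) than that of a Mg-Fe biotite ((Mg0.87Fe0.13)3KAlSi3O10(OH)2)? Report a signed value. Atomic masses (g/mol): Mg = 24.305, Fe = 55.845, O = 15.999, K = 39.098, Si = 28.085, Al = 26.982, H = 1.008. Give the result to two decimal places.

First mineral: 99.404 g Fe in 196.832 g formula = 50.50 wt% Fe.
Second mineral: 21.780 g Fe in 429.555 g formula = 5.07 wt% Fe.
50.50% − 5.07% gives a difference of 45.43 percentage points.

45.43 percentage points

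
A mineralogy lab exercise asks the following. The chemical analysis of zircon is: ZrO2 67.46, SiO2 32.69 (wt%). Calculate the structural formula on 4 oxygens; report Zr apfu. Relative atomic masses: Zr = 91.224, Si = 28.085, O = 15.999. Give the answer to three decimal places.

67.46 wt% ZrO2 ÷ 123.222 g/mol = 0.54747 mol, giving 0.54747 Zr and 1.09494 O.
32.69 wt% SiO2 ÷ 60.083 g/mol = 0.54408 mol, giving 0.54408 Si and 1.08816 O.
Oxygen sums to 2.18310; scaling by 4/2.18310 = 1.83226 puts the formula on 4 O.
Zr: 0.54747 × 1.83226 = 1.003 atoms per formula unit.

1.003 Zr apfu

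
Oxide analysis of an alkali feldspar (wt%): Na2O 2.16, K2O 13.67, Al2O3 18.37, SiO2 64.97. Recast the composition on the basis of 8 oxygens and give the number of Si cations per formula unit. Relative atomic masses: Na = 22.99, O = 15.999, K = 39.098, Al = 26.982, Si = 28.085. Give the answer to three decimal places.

3.000 Si apfu

Na2O: 2.16/61.979 = 0.03485 mol → 0.06970 mol Na, 0.03485 mol O.
K2O: 13.67/94.195 = 0.14512 mol → 0.29024 mol K, 0.14512 mol O.
Al2O3: 18.37/101.961 = 0.18017 mol → 0.36034 mol Al, 0.54051 mol O.
SiO2: 64.97/60.083 = 1.08134 mol → 1.08134 mol Si, 2.16268 mol O.
Total oxygen = 2.88316 mol. Normalization factor = 8/2.88316 = 2.77473.
Si per 8 O = 1.08134 × 2.77473 = 3.000.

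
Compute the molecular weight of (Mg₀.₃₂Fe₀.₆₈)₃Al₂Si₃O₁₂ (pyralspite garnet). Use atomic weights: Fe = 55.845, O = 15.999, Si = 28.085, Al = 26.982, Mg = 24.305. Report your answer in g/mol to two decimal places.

The formula mass is the sum 0.96×24.305 + 2.04×55.845 + 2×26.982 + 3×28.085 + 12×15.999.

467.46 g/mol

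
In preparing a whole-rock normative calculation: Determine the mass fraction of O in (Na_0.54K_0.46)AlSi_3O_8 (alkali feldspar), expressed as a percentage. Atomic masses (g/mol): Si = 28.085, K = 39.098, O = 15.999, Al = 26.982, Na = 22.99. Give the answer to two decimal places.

47.47 mass %

M((Na_0.54K_0.46)AlSi_3O_8) = 269.629 g/mol.
O contributes 8 × 15.999 = 127.992 g per mole.
127.992/269.629 = 0.4747 → 47.47%.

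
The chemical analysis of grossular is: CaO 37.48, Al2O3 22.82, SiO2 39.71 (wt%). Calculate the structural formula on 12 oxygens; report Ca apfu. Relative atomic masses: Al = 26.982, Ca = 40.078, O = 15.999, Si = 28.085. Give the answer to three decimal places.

3.013 Ca apfu

CaO: 37.48/56.077 = 0.66837 mol → 0.66837 mol Ca, 0.66837 mol O.
Al2O3: 22.82/101.961 = 0.22381 mol → 0.44762 mol Al, 0.67143 mol O.
SiO2: 39.71/60.083 = 0.66092 mol → 0.66092 mol Si, 1.32184 mol O.
Total oxygen = 2.66164 mol. Normalization factor = 12/2.66164 = 4.50850.
Ca per 12 O = 0.66837 × 4.50850 = 3.013.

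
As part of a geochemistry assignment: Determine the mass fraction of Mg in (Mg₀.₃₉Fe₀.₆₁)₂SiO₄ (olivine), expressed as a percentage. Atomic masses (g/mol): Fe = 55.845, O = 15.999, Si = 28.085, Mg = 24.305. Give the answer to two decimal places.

Formula mass = 0.78·24.305 + 1.22·55.845 + 1·28.085 + 4·15.999 = 179.170 g/mol, of which 18.958 g is Mg.
So Mg makes up 18.958/179.170 = 0.1058 of the mass, i.e. 10.58%.

10.58 mass %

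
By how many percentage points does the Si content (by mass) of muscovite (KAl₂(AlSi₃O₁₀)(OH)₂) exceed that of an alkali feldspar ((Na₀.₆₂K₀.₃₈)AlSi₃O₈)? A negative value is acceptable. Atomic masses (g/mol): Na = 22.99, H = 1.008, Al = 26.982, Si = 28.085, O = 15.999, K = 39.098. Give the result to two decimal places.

First mineral: 84.255 g Si in 398.303 g formula = 21.15 wt% Si.
Second mineral: 84.255 g Si in 268.340 g formula = 31.40 wt% Si.
21.15% − 31.40% gives a difference of -10.25 percentage points.

-10.25 percentage points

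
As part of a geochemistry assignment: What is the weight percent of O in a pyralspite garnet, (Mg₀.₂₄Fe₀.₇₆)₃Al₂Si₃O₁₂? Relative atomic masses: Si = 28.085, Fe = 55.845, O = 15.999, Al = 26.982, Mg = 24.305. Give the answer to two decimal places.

Formula mass = 0.72*24.305 + 2.28*55.845 + 2*26.982 + 3*28.085 + 12*15.999 = 475.033 g/mol, of which 191.988 g is O.
So O makes up 191.988/475.033 = 0.4042 of the mass, i.e. 40.42%.

40.42 mass %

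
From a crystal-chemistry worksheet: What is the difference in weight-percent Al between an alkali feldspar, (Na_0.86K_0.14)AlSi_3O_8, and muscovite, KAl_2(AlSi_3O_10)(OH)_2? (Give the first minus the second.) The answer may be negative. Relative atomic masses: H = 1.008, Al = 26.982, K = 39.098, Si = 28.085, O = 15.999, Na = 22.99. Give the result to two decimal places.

M((Na_0.86K_0.14)AlSi_3O_8) = 264.474 g/mol, so wt% Al = 26.982/264.474 × 100 = 10.20%.
M(KAl_2(AlSi_3O_10)(OH)_2) = 398.303 g/mol, so wt% Al = 80.946/398.303 × 100 = 20.32%.
10.20 − 20.32 = -10.12 pp.

-10.12 percentage points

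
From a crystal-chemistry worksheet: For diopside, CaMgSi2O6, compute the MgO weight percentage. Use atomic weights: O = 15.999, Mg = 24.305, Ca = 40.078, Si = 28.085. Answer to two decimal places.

Formula mass = 216.547 g/mol.
1 Mg → 1.0000 mol MgO per formula unit; M(MgO) = 40.304, so MgO mass = 40.304 g.
40.304/216.547 × 100 = 18.61 wt%.

18.61 wt%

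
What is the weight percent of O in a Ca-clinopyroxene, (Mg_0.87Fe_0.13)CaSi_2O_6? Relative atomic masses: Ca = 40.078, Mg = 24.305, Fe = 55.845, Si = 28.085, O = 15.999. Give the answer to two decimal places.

43.51 mass %

Formula mass = 0.87×24.305 + 0.13×55.845 + 1×40.078 + 2×28.085 + 6×15.999 = 220.647 g/mol, of which 95.994 g is O.
So O makes up 95.994/220.647 = 0.4351 of the mass, i.e. 43.51%.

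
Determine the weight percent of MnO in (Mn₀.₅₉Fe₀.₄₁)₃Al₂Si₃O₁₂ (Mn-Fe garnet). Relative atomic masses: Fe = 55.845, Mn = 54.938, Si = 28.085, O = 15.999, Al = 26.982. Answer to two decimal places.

Formula mass = 496.137 g/mol.
1.77 Mn → 1.7700 mol MnO per formula unit; M(MnO) = 70.937, so MnO mass = 125.558 g.
125.558/496.137 × 100 = 25.31 wt%.

25.31 wt%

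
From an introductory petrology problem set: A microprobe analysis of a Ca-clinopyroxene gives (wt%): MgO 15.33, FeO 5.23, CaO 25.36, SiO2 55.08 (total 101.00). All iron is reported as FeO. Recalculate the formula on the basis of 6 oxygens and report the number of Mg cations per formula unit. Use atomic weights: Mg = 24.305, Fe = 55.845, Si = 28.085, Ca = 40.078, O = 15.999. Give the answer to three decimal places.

MgO (M=40.304): mol = 0.38036; Mg = 0.38036, O = 0.38036.
FeO (M=71.844): mol = 0.07280; Fe = 0.07280, O = 0.07280.
CaO (M=56.077): mol = 0.45224; Ca = 0.45224, O = 0.45224.
SiO2 (M=60.083): mol = 0.91673; Si = 0.91673, O = 1.83346.
ΣO = 2.73886; factor = 6/ΣO = 2.19069.
Mg apfu = 0.38036 × 2.19069 = 0.833.

0.833 Mg apfu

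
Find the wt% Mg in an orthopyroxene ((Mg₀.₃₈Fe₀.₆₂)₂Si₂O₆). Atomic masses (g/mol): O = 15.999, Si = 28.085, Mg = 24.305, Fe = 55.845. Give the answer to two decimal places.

Formula mass = 0.76*24.305 + 1.24*55.845 + 2*28.085 + 6*15.999 = 239.884 g/mol, of which 18.472 g is Mg.
So Mg makes up 18.472/239.884 = 0.0770 of the mass, i.e. 7.70%.

7.70 wt%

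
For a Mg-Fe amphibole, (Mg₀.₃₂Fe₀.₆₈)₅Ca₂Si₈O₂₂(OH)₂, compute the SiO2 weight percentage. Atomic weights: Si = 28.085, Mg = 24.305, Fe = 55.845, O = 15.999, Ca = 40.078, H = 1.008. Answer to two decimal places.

52.27 wt%

Formula mass = 919.589 g/mol.
8 Si → 8.0000 mol SiO2 per formula unit; M(SiO2) = 60.083, so SiO2 mass = 480.664 g.
480.664/919.589 × 100 = 52.27 wt%.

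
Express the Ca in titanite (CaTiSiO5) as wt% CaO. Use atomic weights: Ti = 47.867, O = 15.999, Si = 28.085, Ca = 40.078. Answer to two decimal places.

Formula mass = 196.025 g/mol.
1 Ca → 1.0000 mol CaO per formula unit; M(CaO) = 56.077, so CaO mass = 56.077 g.
56.077/196.025 × 100 = 28.61 wt%.

28.61 wt%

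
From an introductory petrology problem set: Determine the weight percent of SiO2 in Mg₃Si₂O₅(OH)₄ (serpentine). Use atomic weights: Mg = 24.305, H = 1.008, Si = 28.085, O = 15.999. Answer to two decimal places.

M(Mg₃Si₂O₅(OH)₄) = 277.108 g/mol; M(SiO2) = 60.083 g/mol.
Moles SiO2 per formula unit = 2 Si ÷ 1 = 2.0000.
SiO2 fraction = (2.0000 × 60.083) / 277.108 = 120.166/277.108 = 0.4336.

43.36 wt%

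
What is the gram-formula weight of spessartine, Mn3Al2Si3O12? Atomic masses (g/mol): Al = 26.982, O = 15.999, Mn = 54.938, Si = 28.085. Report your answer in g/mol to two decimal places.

M = 3×54.938 + 2×26.982 + 3×28.085 + 12×15.999

495.02 g/mol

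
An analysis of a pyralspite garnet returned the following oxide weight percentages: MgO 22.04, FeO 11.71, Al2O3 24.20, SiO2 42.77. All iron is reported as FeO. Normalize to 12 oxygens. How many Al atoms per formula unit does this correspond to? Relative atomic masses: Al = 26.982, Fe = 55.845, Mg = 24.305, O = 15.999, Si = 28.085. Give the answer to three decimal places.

MgO (M=40.304): mol = 0.54684; Mg = 0.54684, O = 0.54684.
FeO (M=71.844): mol = 0.16299; Fe = 0.16299, O = 0.16299.
Al2O3 (M=101.961): mol = 0.23735; Al = 0.47470, O = 0.71205.
SiO2 (M=60.083): mol = 0.71185; Si = 0.71185, O = 1.42370.
ΣO = 2.84558; factor = 12/ΣO = 4.21707.
Al apfu = 0.47470 × 4.21707 = 2.002.

2.002 Al apfu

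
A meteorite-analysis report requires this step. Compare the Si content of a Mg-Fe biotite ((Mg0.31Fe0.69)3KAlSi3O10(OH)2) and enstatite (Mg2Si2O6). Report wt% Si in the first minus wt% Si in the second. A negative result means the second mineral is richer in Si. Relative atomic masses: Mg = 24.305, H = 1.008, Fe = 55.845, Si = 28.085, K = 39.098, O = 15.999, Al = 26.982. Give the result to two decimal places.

M((Mg0.31Fe0.69)3KAlSi3O10(OH)2) = 482.542 g/mol, so wt% Si = 84.255/482.542 × 100 = 17.46%.
M(Mg2Si2O6) = 200.774 g/mol, so wt% Si = 56.170/200.774 × 100 = 27.98%.
17.46 − 27.98 = -10.52 pp.

-10.52 percentage points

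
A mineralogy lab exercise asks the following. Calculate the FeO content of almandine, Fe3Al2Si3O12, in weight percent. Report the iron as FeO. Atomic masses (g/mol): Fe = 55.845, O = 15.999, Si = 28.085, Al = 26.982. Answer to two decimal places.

Molar mass of Fe3Al2Si3O12 = 3·55.845 + 2·26.982 + 3·28.085 + 12·15.999 = 497.742 g/mol.
Each formula unit contains 3 Fe, equivalent to 3/1 = 3.0000 mol FeO.
M(FeO) = 1×55.845 + 1×15.999 = 71.844 g/mol.
Mass of FeO per formula unit = 3.0000 × 71.844 = 215.532 g.
FeO wt% = 215.532 / 497.742 × 100 = 43.30%.

43.30 wt%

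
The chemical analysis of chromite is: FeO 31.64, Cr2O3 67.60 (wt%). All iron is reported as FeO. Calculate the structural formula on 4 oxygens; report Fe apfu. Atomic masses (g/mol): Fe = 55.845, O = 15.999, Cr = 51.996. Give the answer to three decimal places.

FeO: 31.64/71.844 = 0.44040 mol → 0.44040 mol Fe, 0.44040 mol O.
Cr2O3: 67.60/151.989 = 0.44477 mol → 0.88954 mol Cr, 1.33431 mol O.
Total oxygen = 1.77471 mol. Normalization factor = 4/1.77471 = 2.25389.
Fe per 4 O = 0.44040 × 2.25389 = 0.993.

0.993 Fe apfu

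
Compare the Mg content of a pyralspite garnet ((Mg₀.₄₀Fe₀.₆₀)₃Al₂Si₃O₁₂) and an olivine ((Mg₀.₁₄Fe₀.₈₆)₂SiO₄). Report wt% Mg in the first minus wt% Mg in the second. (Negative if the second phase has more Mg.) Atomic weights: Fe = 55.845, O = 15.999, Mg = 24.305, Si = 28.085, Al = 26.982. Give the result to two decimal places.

2.85 percentage points

First mineral: 29.166 g Mg in 459.894 g formula = 6.34 wt% Mg.
Second mineral: 6.805 g Mg in 194.940 g formula = 3.49 wt% Mg.
6.34% − 3.49% gives a difference of 2.85 percentage points.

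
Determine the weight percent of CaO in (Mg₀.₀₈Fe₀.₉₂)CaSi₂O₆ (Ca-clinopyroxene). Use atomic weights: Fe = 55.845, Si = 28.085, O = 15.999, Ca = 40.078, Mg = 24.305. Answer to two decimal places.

M((Mg₀.₀₈Fe₀.₉₂)CaSi₂O₆) = 245.564 g/mol; M(CaO) = 56.077 g/mol.
Moles CaO per formula unit = 1 Ca ÷ 1 = 1.0000.
CaO fraction = (1.0000 × 56.077) / 245.564 = 56.077/245.564 = 0.2284.

22.84 wt%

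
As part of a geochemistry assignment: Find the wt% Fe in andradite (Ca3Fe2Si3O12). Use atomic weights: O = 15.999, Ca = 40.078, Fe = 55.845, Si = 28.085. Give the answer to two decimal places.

Formula mass = 3*40.078 + 2*55.845 + 3*28.085 + 12*15.999 = 508.167 g/mol, of which 111.690 g is Fe.
So Fe makes up 111.690/508.167 = 0.2198 of the mass, i.e. 21.98%.

21.98 weight percent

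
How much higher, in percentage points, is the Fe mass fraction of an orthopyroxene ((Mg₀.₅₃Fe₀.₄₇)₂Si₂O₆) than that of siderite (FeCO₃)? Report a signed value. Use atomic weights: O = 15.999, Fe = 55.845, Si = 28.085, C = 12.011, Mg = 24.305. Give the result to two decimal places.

Fe in (Mg₀.₅₃Fe₀.₄₇)₂Si₂O₆: molar mass 230.422 g/mol; 0.94×55.845 = 52.494 g → 22.78 wt%.
Fe in FeCO₃: molar mass 115.853 g/mol; 1×55.845 = 55.845 g → 48.20 wt%.
Difference = 22.78 − 48.20 = -25.42 percentage points.

-25.42 percentage points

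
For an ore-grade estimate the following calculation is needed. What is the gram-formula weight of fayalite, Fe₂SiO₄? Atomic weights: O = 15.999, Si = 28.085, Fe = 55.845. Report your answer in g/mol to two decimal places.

203.77 g/mol

M = 2×55.845 + 1×28.085 + 4×15.999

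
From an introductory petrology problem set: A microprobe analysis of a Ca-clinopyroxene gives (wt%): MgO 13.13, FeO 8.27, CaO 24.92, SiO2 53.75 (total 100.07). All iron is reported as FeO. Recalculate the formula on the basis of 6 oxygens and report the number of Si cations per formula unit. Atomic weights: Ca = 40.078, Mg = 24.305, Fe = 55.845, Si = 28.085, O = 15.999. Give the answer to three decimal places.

13.13 wt% MgO ÷ 40.304 g/mol = 0.32577 mol, giving 0.32577 Mg and 0.32577 O.
8.27 wt% FeO ÷ 71.844 g/mol = 0.11511 mol, giving 0.11511 Fe and 0.11511 O.
24.92 wt% CaO ÷ 56.077 g/mol = 0.44439 mol, giving 0.44439 Ca and 0.44439 O.
53.75 wt% SiO2 ÷ 60.083 g/mol = 0.89460 mol, giving 0.89460 Si and 1.78920 O.
Oxygen sums to 2.67447; scaling by 6/2.67447 = 2.24344 puts the formula on 6 O.
Si: 0.89460 × 2.24344 = 2.007 atoms per formula unit.

2.007 Si apfu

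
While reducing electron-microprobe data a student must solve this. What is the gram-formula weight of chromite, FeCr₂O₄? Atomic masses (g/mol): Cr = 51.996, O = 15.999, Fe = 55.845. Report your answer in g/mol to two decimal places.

223.83 g/mol

Fe: 1 × 55.845 = 55.8450
Cr: 2 × 51.996 = 103.9920
O: 4 × 15.999 = 63.9960
Summing the contributions gives the formula mass.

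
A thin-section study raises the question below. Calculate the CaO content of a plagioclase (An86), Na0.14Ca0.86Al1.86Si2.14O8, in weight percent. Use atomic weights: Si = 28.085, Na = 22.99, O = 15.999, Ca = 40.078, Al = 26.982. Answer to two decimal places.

17.48 wt%

Molar mass of Na0.14Ca0.86Al1.86Si2.14O8 = 0.14×22.99 + 0.86×40.078 + 1.86×26.982 + 2.14×28.085 + 8×15.999 = 275.966 g/mol.
Each formula unit contains 0.86 Ca, equivalent to 0.86/1 = 0.8600 mol CaO.
M(CaO) = 1×40.078 + 1×15.999 = 56.077 g/mol.
Mass of CaO per formula unit = 0.8600 × 56.077 = 48.226 g.
CaO wt% = 48.226 / 275.966 × 100 = 17.48%.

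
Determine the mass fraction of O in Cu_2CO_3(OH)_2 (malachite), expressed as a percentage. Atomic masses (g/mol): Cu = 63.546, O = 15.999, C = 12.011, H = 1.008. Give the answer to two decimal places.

M(Cu_2CO_3(OH)_2) = 221.114 g/mol.
O contributes 5 × 15.999 = 79.995 g per mole.
79.995/221.114 = 0.3618 → 36.18%.

36.18 mass %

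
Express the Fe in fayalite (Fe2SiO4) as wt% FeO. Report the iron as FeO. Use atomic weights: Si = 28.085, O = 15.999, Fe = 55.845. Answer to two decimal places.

70.51 wt%

M(Fe2SiO4) = 203.771 g/mol; M(FeO) = 71.844 g/mol.
Moles FeO per formula unit = 2 Fe ÷ 1 = 2.0000.
FeO fraction = (2.0000 × 71.844) / 203.771 = 143.688/203.771 = 0.7051.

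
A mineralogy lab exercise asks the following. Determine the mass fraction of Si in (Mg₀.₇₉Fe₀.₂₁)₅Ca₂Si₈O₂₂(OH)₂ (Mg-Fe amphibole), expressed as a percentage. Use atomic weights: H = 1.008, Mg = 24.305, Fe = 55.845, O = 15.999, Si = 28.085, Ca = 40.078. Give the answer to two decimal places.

26.57 wt%

Formula mass = 3.95*24.305 + 1.05*55.845 + 2*40.078 + 8*28.085 + 24*15.999 + 2*1.008 = 845.470 g/mol, of which 224.680 g is Si.
So Si makes up 224.680/845.470 = 0.2657 of the mass, i.e. 26.57%.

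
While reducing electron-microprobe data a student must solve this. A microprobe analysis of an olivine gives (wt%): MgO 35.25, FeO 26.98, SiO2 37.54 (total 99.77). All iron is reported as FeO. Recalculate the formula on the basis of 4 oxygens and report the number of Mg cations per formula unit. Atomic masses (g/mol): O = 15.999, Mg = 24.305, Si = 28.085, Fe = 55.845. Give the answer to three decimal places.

MgO: 35.25/40.304 = 0.87460 mol → 0.87460 mol Mg, 0.87460 mol O.
FeO: 26.98/71.844 = 0.37554 mol → 0.37554 mol Fe, 0.37554 mol O.
SiO2: 37.54/60.083 = 0.62480 mol → 0.62480 mol Si, 1.24960 mol O.
Total oxygen = 2.49974 mol. Normalization factor = 4/2.49974 = 1.60017.
Mg per 4 O = 0.87460 × 1.60017 = 1.400.

1.400 Mg apfu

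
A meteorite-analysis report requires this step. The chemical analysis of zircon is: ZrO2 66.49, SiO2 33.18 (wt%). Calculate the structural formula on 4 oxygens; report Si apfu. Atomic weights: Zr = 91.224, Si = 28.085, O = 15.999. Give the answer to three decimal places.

ZrO2 (M=123.222): mol = 0.53960; Zr = 0.53960, O = 1.07920.
SiO2 (M=60.083): mol = 0.55224; Si = 0.55224, O = 1.10448.
ΣO = 2.18368; factor = 4/ΣO = 1.83177.
Si apfu = 0.55224 × 1.83177 = 1.012.

1.012 Si apfu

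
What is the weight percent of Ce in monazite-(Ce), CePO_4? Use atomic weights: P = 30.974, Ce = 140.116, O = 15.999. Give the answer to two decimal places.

M(CePO_4) = 235.086 g/mol.
Ce contributes 1 × 140.116 = 140.116 g per mole.
140.116/235.086 = 0.5960 → 59.60%.

59.60 mass %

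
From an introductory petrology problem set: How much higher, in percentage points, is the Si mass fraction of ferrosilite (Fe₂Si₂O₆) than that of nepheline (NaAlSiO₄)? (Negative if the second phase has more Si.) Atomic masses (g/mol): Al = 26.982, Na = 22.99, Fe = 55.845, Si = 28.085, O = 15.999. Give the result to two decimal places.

Si in Fe₂Si₂O₆: molar mass 263.854 g/mol; 2×28.085 = 56.170 g → 21.29 wt%.
Si in NaAlSiO₄: molar mass 142.053 g/mol; 1×28.085 = 28.085 g → 19.77 wt%.
Difference = 21.29 − 19.77 = 1.52 percentage points.

1.52 percentage points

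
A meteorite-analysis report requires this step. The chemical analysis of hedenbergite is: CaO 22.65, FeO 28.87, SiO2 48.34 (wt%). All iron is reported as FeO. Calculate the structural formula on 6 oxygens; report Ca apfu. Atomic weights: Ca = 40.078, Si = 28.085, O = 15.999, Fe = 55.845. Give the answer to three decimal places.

CaO: 22.65/56.077 = 0.40391 mol → 0.40391 mol Ca, 0.40391 mol O.
FeO: 28.87/71.844 = 0.40184 mol → 0.40184 mol Fe, 0.40184 mol O.
SiO2: 48.34/60.083 = 0.80455 mol → 0.80455 mol Si, 1.60910 mol O.
Total oxygen = 2.41485 mol. Normalization factor = 6/2.41485 = 2.48463.
Ca per 6 O = 0.40391 × 2.48463 = 1.004.

1.004 Ca apfu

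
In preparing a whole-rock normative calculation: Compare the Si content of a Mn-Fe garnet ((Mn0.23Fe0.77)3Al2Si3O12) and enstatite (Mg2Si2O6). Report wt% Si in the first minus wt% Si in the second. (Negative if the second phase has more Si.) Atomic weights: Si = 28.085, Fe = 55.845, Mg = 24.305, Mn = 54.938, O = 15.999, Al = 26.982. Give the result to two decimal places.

-11.03 percentage points

M((Mn0.23Fe0.77)3Al2Si3O12) = 497.116 g/mol, so wt% Si = 84.255/497.116 × 100 = 16.95%.
M(Mg2Si2O6) = 200.774 g/mol, so wt% Si = 56.170/200.774 × 100 = 27.98%.
16.95 − 27.98 = -11.03 pp.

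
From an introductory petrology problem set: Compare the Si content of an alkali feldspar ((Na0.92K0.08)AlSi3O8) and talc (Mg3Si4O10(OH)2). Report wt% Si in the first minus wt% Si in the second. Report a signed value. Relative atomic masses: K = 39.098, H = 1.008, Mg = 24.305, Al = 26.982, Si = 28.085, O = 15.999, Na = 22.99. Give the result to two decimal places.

M((Na0.92K0.08)AlSi3O8) = 263.508 g/mol, so wt% Si = 84.255/263.508 × 100 = 31.97%.
M(Mg3Si4O10(OH)2) = 379.259 g/mol, so wt% Si = 112.340/379.259 × 100 = 29.62%.
31.97 − 29.62 = 2.35 pp.

2.35 percentage points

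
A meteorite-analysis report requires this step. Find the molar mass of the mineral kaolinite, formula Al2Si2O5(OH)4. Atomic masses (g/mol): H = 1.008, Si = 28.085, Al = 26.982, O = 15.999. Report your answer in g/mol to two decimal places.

258.16 g/mol

Al: 2 × 26.982 = 53.9640
Si: 2 × 28.085 = 56.1700
O: 9 × 15.999 = 143.9910
H: 4 × 1.008 = 4.0320
Summing the contributions gives the formula mass.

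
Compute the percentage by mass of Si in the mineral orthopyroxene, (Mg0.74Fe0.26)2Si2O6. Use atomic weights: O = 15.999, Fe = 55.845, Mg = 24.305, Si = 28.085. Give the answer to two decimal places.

25.86 weight percent

M((Mg0.74Fe0.26)2Si2O6) = 217.175 g/mol.
Si contributes 2 × 28.085 = 56.170 g per mole.
56.170/217.175 = 0.2586 → 25.86%.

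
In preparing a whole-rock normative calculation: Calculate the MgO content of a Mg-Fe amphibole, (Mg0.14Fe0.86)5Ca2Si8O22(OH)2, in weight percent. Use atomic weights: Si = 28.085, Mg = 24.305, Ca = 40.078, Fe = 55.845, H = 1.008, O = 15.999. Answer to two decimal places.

2.98 wt%

Formula mass = 947.975 g/mol.
0.70 Mg → 0.7000 mol MgO per formula unit; M(MgO) = 40.304, so MgO mass = 28.213 g.
28.213/947.975 × 100 = 2.98 wt%.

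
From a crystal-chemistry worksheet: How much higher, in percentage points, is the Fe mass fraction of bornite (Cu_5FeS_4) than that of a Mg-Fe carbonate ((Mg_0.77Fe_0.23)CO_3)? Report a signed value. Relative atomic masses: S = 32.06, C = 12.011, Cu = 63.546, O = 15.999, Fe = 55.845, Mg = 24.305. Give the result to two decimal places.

First mineral: 55.845 g Fe in 501.815 g formula = 11.13 wt% Fe.
Second mineral: 12.844 g Fe in 91.567 g formula = 14.03 wt% Fe.
11.13% − 14.03% gives a difference of -2.90 percentage points.

-2.90 percentage points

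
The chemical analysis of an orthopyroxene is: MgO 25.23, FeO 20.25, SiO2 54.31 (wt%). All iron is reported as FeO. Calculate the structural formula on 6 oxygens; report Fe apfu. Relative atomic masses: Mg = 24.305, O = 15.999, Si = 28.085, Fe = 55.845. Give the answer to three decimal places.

MgO (M=40.304): mol = 0.62599; Mg = 0.62599, O = 0.62599.
FeO (M=71.844): mol = 0.28186; Fe = 0.28186, O = 0.28186.
SiO2 (M=60.083): mol = 0.90392; Si = 0.90392, O = 1.80784.
ΣO = 2.71569; factor = 6/ΣO = 2.20938.
Fe apfu = 0.28186 × 2.20938 = 0.623.

0.623 Fe apfu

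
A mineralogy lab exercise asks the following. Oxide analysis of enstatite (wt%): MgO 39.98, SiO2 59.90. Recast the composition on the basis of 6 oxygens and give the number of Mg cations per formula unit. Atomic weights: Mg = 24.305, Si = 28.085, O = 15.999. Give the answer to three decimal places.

1.993 Mg apfu

MgO: 39.98/40.304 = 0.99196 mol → 0.99196 mol Mg, 0.99196 mol O.
SiO2: 59.90/60.083 = 0.99695 mol → 0.99695 mol Si, 1.99390 mol O.
Total oxygen = 2.98586 mol. Normalization factor = 6/2.98586 = 2.00947.
Mg per 6 O = 0.99196 × 2.00947 = 1.993.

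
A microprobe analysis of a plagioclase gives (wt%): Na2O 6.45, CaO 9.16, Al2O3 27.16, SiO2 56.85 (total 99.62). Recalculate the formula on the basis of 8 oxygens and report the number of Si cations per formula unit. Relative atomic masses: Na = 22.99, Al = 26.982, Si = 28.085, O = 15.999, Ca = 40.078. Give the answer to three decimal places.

Na2O: 6.45/61.979 = 0.10407 mol → 0.20814 mol Na, 0.10407 mol O.
CaO: 9.16/56.077 = 0.16335 mol → 0.16335 mol Ca, 0.16335 mol O.
Al2O3: 27.16/101.961 = 0.26638 mol → 0.53276 mol Al, 0.79914 mol O.
SiO2: 56.85/60.083 = 0.94619 mol → 0.94619 mol Si, 1.89238 mol O.
Total oxygen = 2.95894 mol. Normalization factor = 8/2.95894 = 2.70367.
Si per 8 O = 0.94619 × 2.70367 = 2.558.

2.558 Si apfu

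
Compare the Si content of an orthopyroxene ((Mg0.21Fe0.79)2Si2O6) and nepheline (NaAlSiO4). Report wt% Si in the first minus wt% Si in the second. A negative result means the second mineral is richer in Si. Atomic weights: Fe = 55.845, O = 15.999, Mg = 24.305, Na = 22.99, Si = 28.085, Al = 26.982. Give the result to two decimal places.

M((Mg0.21Fe0.79)2Si2O6) = 250.607 g/mol, so wt% Si = 56.170/250.607 × 100 = 22.41%.
M(NaAlSiO4) = 142.053 g/mol, so wt% Si = 28.085/142.053 × 100 = 19.77%.
22.41 − 19.77 = 2.64 pp.

2.64 percentage points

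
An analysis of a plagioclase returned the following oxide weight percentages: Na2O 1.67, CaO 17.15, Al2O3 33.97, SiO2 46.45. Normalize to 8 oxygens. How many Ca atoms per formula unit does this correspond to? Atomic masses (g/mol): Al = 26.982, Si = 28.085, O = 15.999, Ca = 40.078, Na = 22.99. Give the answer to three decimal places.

0.850 Ca apfu

Na2O: 1.67/61.979 = 0.02694 mol → 0.05388 mol Na, 0.02694 mol O.
CaO: 17.15/56.077 = 0.30583 mol → 0.30583 mol Ca, 0.30583 mol O.
Al2O3: 33.97/101.961 = 0.33317 mol → 0.66634 mol Al, 0.99951 mol O.
SiO2: 46.45/60.083 = 0.77310 mol → 0.77310 mol Si, 1.54620 mol O.
Total oxygen = 2.87848 mol. Normalization factor = 8/2.87848 = 2.77924.
Ca per 8 O = 0.30583 × 2.77924 = 0.850.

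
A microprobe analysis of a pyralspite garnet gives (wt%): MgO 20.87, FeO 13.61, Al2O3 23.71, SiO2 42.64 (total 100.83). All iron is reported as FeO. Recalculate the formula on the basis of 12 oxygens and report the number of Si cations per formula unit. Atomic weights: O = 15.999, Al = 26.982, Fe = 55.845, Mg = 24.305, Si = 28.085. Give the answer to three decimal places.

20.87 wt% MgO ÷ 40.304 g/mol = 0.51781 mol, giving 0.51781 Mg and 0.51781 O.
13.61 wt% FeO ÷ 71.844 g/mol = 0.18944 mol, giving 0.18944 Fe and 0.18944 O.
23.71 wt% Al2O3 ÷ 101.961 g/mol = 0.23254 mol, giving 0.46508 Al and 0.69762 O.
42.64 wt% SiO2 ÷ 60.083 g/mol = 0.70968 mol, giving 0.70968 Si and 1.41936 O.
Oxygen sums to 2.82423; scaling by 12/2.82423 = 4.24895 puts the formula on 12 O.
Si: 0.70968 × 4.24895 = 3.015 atoms per formula unit.

3.015 Si apfu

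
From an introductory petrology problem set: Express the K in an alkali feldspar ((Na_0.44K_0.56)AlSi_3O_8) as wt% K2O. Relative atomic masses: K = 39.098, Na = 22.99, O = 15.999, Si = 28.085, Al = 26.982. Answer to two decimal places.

9.72 wt%

M((Na_0.44K_0.56)AlSi_3O_8) = 271.239 g/mol; M(K2O) = 94.195 g/mol.
Moles K2O per formula unit = 0.56 K ÷ 2 = 0.2800.
K2O fraction = (0.2800 × 94.195) / 271.239 = 26.375/271.239 = 0.0972.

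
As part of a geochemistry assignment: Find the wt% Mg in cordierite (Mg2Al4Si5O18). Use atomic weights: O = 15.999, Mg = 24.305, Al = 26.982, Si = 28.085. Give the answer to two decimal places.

Molar mass of Mg2Al4Si5O18: 2×24.305 + 4×26.982 + 5×28.085 + 18×15.999 = 584.945 g/mol.
Mass of Mg per formula unit: 2 × 24.305 = 48.610 g.
Weight fraction Mg = 48.610 / 584.945 = 0.0831.

8.31 weight percent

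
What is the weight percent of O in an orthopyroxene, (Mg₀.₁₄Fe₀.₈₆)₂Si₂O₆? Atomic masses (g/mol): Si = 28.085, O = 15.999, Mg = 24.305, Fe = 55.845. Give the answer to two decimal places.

M((Mg₀.₁₄Fe₀.₈₆)₂Si₂O₆) = 255.023 g/mol.
O contributes 6 × 15.999 = 95.994 g per mole.
95.994/255.023 = 0.3764 → 37.64%.

37.64 wt%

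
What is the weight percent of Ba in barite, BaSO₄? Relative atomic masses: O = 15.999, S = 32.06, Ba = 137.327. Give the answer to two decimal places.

58.84 weight percent

M(BaSO₄) = 233.383 g/mol.
Ba contributes 1 × 137.327 = 137.327 g per mole.
137.327/233.383 = 0.5884 → 58.84%.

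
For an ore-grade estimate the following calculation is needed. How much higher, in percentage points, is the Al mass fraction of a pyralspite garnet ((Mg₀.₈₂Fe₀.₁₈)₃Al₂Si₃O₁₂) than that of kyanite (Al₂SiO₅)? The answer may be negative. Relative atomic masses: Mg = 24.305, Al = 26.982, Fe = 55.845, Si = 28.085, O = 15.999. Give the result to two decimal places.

M((Mg₀.₈₂Fe₀.₁₈)₃Al₂Si₃O₁₂) = 420.154 g/mol, so wt% Al = 53.964/420.154 × 100 = 12.84%.
M(Al₂SiO₅) = 162.044 g/mol, so wt% Al = 53.964/162.044 × 100 = 33.30%.
12.84 − 33.30 = -20.46 pp.

-20.46 percentage points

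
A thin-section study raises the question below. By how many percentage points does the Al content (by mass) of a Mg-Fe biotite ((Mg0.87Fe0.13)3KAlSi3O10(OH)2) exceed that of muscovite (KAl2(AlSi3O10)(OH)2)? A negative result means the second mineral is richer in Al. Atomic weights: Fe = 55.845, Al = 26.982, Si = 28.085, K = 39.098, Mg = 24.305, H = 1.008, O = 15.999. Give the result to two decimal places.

Al in (Mg0.87Fe0.13)3KAlSi3O10(OH)2: molar mass 429.555 g/mol; 1×26.982 = 26.982 g → 6.28 wt%.
Al in KAl2(AlSi3O10)(OH)2: molar mass 398.303 g/mol; 3×26.982 = 80.946 g → 20.32 wt%.
Difference = 6.28 − 20.32 = -14.04 percentage points.

-14.04 percentage points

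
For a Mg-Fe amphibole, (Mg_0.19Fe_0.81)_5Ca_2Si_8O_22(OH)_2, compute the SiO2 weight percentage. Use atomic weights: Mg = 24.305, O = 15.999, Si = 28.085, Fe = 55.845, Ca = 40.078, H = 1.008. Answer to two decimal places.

Formula mass = 940.090 g/mol.
8 Si → 8.0000 mol SiO2 per formula unit; M(SiO2) = 60.083, so SiO2 mass = 480.664 g.
480.664/940.090 × 100 = 51.13 wt%.

51.13 wt%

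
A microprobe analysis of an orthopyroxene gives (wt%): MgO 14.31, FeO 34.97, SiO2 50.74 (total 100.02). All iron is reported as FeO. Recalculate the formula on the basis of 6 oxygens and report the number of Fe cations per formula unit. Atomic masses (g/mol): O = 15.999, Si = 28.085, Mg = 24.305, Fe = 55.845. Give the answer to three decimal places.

1.154 Fe apfu

MgO: 14.31/40.304 = 0.35505 mol → 0.35505 mol Mg, 0.35505 mol O.
FeO: 34.97/71.844 = 0.48675 mol → 0.48675 mol Fe, 0.48675 mol O.
SiO2: 50.74/60.083 = 0.84450 mol → 0.84450 mol Si, 1.68900 mol O.
Total oxygen = 2.53080 mol. Normalization factor = 6/2.53080 = 2.37079.
Fe per 6 O = 0.48675 × 2.37079 = 1.154.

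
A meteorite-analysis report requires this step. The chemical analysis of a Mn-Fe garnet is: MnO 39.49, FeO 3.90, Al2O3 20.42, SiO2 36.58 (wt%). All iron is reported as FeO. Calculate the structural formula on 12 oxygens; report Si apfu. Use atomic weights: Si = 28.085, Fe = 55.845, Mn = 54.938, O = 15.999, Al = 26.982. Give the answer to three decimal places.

3.007 Si apfu

MnO (M=70.937): mol = 0.55669; Mn = 0.55669, O = 0.55669.
FeO (M=71.844): mol = 0.05428; Fe = 0.05428, O = 0.05428.
Al2O3 (M=101.961): mol = 0.20027; Al = 0.40054, O = 0.60081.
SiO2 (M=60.083): mol = 0.60882; Si = 0.60882, O = 1.21764.
ΣO = 2.42942; factor = 12/ΣO = 4.93945.
Si apfu = 0.60882 × 4.93945 = 3.007.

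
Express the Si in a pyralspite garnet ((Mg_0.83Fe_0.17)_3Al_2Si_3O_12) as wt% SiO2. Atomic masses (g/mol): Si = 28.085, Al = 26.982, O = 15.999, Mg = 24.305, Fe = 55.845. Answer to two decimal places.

M((Mg_0.83Fe_0.17)_3Al_2Si_3O_12) = 419.207 g/mol; M(SiO2) = 60.083 g/mol.
Moles SiO2 per formula unit = 3 Si ÷ 1 = 3.0000.
SiO2 fraction = (3.0000 × 60.083) / 419.207 = 180.249/419.207 = 0.4300.

43.00 wt%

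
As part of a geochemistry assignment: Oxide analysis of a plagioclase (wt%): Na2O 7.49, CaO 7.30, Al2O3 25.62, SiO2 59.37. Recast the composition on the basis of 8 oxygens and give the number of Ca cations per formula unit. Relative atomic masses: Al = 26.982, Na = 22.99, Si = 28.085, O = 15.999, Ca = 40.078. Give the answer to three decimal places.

Na2O: 7.49/61.979 = 0.12085 mol → 0.24170 mol Na, 0.12085 mol O.
CaO: 7.30/56.077 = 0.13018 mol → 0.13018 mol Ca, 0.13018 mol O.
Al2O3: 25.62/101.961 = 0.25127 mol → 0.50254 mol Al, 0.75381 mol O.
SiO2: 59.37/60.083 = 0.98813 mol → 0.98813 mol Si, 1.97626 mol O.
Total oxygen = 2.98110 mol. Normalization factor = 8/2.98110 = 2.68357.
Ca per 8 O = 0.13018 × 2.68357 = 0.349.

0.349 Ca apfu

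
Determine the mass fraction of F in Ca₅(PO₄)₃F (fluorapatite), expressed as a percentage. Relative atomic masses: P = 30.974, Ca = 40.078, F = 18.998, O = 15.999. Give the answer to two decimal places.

3.77 mass %

Formula mass = 5·40.078 + 3·30.974 + 12·15.999 + 1·18.998 = 504.298 g/mol, of which 18.998 g is F.
So F makes up 18.998/504.298 = 0.0377 of the mass, i.e. 3.77%.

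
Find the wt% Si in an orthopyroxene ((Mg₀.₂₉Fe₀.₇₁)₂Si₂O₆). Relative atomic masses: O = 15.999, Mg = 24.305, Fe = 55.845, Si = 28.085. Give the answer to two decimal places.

Molar mass of (Mg₀.₂₉Fe₀.₇₁)₂Si₂O₆: 0.58×24.305 + 1.42×55.845 + 2×28.085 + 6×15.999 = 245.561 g/mol.
Mass of Si per formula unit: 2 × 28.085 = 56.170 g.
Weight fraction Si = 56.170 / 245.561 = 0.2287.

22.87 weight percent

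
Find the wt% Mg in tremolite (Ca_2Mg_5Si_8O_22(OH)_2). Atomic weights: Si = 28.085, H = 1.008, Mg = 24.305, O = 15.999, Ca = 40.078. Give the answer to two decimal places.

M(Ca_2Mg_5Si_8O_22(OH)_2) = 812.353 g/mol.
Mg contributes 5 × 24.305 = 121.525 g per mole.
121.525/812.353 = 0.1496 → 14.96%.

14.96 weight percent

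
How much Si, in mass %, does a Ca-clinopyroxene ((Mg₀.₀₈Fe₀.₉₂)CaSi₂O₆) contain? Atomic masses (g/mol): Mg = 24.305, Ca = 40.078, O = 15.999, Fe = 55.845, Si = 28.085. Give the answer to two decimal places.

22.87 mass %

M((Mg₀.₀₈Fe₀.₉₂)CaSi₂O₆) = 245.564 g/mol.
Si contributes 2 × 28.085 = 56.170 g per mole.
56.170/245.564 = 0.2287 → 22.87%.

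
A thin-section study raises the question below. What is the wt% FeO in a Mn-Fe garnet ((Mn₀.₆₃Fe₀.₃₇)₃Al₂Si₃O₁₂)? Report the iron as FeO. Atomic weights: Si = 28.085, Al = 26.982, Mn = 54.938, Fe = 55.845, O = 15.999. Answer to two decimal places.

Formula mass = 496.028 g/mol.
1.11 Fe → 1.1100 mol FeO per formula unit; M(FeO) = 71.844, so FeO mass = 79.747 g.
79.747/496.028 × 100 = 16.08 wt%.

16.08 wt%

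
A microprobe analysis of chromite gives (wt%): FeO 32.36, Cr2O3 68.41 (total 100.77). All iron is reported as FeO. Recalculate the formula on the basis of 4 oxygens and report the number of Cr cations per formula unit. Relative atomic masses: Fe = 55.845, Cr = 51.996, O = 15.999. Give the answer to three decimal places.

2.000 Cr apfu

32.36 wt% FeO ÷ 71.844 g/mol = 0.45042 mol, giving 0.45042 Fe and 0.45042 O.
68.41 wt% Cr2O3 ÷ 151.989 g/mol = 0.45010 mol, giving 0.90020 Cr and 1.35030 O.
Oxygen sums to 1.80072; scaling by 4/1.80072 = 2.22133 puts the formula on 4 O.
Cr: 0.90020 × 2.22133 = 2.000 atoms per formula unit.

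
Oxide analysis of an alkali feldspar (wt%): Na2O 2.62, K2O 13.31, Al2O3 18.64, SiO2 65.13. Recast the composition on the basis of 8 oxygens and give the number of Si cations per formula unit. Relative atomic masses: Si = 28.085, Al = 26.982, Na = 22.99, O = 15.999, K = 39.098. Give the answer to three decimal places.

2.62 wt% Na2O ÷ 61.979 g/mol = 0.04227 mol, giving 0.08454 Na and 0.04227 O.
13.31 wt% K2O ÷ 94.195 g/mol = 0.14130 mol, giving 0.28260 K and 0.14130 O.
18.64 wt% Al2O3 ÷ 101.961 g/mol = 0.18281 mol, giving 0.36562 Al and 0.54843 O.
65.13 wt% SiO2 ÷ 60.083 g/mol = 1.08400 mol, giving 1.08400 Si and 2.16800 O.
Oxygen sums to 2.90000; scaling by 8/2.90000 = 2.75862 puts the formula on 8 O.
Si: 1.08400 × 2.75862 = 2.990 atoms per formula unit.

2.990 Si apfu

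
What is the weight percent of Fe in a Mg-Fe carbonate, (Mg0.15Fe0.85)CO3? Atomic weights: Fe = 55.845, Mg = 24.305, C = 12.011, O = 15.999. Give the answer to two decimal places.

Molar mass of (Mg0.15Fe0.85)CO3: 0.15×24.305 + 0.85×55.845 + 1×12.011 + 3×15.999 = 111.122 g/mol.
Mass of Fe per formula unit: 0.85 × 55.845 = 47.468 g.
Weight fraction Fe = 47.468 / 111.122 = 0.4272.

42.72 mass %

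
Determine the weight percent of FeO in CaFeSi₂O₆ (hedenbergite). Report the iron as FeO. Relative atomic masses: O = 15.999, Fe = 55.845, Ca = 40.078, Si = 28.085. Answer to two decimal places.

28.96 wt%

Molar mass of CaFeSi₂O₆ = 1·40.078 + 1·55.845 + 2·28.085 + 6·15.999 = 248.087 g/mol.
Each formula unit contains 1 Fe, equivalent to 1/1 = 1.0000 mol FeO.
M(FeO) = 1×55.845 + 1×15.999 = 71.844 g/mol.
Mass of FeO per formula unit = 1.0000 × 71.844 = 71.844 g.
FeO wt% = 71.844 / 248.087 × 100 = 28.96%.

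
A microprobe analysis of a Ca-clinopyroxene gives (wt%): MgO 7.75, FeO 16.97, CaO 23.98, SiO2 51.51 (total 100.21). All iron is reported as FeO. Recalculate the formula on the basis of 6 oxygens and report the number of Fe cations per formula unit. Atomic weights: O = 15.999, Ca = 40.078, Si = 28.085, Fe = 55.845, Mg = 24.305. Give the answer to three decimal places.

MgO: 7.75/40.304 = 0.19229 mol → 0.19229 mol Mg, 0.19229 mol O.
FeO: 16.97/71.844 = 0.23621 mol → 0.23621 mol Fe, 0.23621 mol O.
CaO: 23.98/56.077 = 0.42763 mol → 0.42763 mol Ca, 0.42763 mol O.
SiO2: 51.51/60.083 = 0.85731 mol → 0.85731 mol Si, 1.71462 mol O.
Total oxygen = 2.57075 mol. Normalization factor = 6/2.57075 = 2.33395.
Fe per 6 O = 0.23621 × 2.33395 = 0.551.

0.551 Fe apfu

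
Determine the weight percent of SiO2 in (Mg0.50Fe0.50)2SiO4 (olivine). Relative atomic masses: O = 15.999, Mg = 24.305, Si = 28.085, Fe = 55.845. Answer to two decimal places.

34.89 wt%

Formula mass = 172.231 g/mol.
1 Si → 1.0000 mol SiO2 per formula unit; M(SiO2) = 60.083, so SiO2 mass = 60.083 g.
60.083/172.231 × 100 = 34.89 wt%.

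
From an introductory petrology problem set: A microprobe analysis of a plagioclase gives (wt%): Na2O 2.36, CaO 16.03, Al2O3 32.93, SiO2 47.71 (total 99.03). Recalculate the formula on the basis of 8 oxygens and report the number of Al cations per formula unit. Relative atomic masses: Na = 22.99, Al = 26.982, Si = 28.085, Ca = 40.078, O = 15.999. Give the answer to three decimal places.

Na2O: 2.36/61.979 = 0.03808 mol → 0.07616 mol Na, 0.03808 mol O.
CaO: 16.03/56.077 = 0.28586 mol → 0.28586 mol Ca, 0.28586 mol O.
Al2O3: 32.93/101.961 = 0.32297 mol → 0.64594 mol Al, 0.96891 mol O.
SiO2: 47.71/60.083 = 0.79407 mol → 0.79407 mol Si, 1.58814 mol O.
Total oxygen = 2.88099 mol. Normalization factor = 8/2.88099 = 2.77682.
Al per 8 O = 0.64594 × 2.77682 = 1.794.

1.794 Al apfu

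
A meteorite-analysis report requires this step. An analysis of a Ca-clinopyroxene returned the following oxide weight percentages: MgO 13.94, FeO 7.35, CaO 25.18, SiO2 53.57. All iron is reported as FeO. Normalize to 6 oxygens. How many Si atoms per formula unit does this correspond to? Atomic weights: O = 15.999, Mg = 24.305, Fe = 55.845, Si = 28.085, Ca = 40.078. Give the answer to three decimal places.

1.996 Si apfu

13.94 wt% MgO ÷ 40.304 g/mol = 0.34587 mol, giving 0.34587 Mg and 0.34587 O.
7.35 wt% FeO ÷ 71.844 g/mol = 0.10230 mol, giving 0.10230 Fe and 0.10230 O.
25.18 wt% CaO ÷ 56.077 g/mol = 0.44903 mol, giving 0.44903 Ca and 0.44903 O.
53.57 wt% SiO2 ÷ 60.083 g/mol = 0.89160 mol, giving 0.89160 Si and 1.78320 O.
Oxygen sums to 2.68040; scaling by 6/2.68040 = 2.23847 puts the formula on 6 O.
Si: 0.89160 × 2.23847 = 1.996 atoms per formula unit.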